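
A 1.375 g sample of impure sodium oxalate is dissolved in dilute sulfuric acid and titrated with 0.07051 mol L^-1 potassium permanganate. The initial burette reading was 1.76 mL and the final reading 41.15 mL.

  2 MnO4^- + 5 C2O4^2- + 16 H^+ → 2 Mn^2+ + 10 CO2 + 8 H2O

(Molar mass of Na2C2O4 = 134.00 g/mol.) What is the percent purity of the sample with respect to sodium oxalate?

67.67 %

n(KMnO4) = 0.03939 L × 0.07051 mol/L = 2.777 × 10^-3 mol
From the 5:2 ratio, n(Na2C2O4) = 5/2 × 2.777 × 10^-3 = 6.943 × 10^-3 mol
mass of Na2C2O4 = 6.943 × 10^-3 × 134.00 g/mol = 0.9304 g
% Na2C2O4 = 0.9304 / 1.375 × 100 = 67.67 %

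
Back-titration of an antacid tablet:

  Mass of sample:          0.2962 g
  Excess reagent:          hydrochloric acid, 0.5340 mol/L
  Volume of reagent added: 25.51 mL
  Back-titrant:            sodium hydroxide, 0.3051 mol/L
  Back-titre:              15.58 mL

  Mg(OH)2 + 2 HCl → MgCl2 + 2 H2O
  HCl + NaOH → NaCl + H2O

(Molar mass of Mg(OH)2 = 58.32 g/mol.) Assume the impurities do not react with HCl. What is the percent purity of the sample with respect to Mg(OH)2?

87.31 %

n(HCl) added = 0.02551 × 0.5340 = 0.01362 mol
n(NaOH) used in back-titration = 0.01558 × 0.3051 = 4.753 × 10^-3 mol
n(HCl) left over = 4.753 × 10^-3 mol (1:1 ratio)
n(HCl) consumed by analyte = 0.01362 − 4.753 × 10^-3 = 8.869 × 10^-3 mol
From the 1:2 ratio, n(Mg(OH)2) = 1/2 × 8.869 × 10^-3 = 4.434 × 10^-3 mol
mass of Mg(OH)2 = 4.434 × 10^-3 × 58.32 = 0.2586 g
% Mg(OH)2 = 0.2586 / 0.2962 × 100 = 87.31 %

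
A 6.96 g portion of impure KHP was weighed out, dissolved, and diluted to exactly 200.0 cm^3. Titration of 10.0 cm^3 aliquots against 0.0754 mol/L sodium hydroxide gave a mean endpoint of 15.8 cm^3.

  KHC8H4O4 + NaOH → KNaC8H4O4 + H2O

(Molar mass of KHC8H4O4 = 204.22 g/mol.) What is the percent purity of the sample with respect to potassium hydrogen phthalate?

69.9 %

n(NaOH) per titration = 0.0158 × 0.0754 = 1.19 × 10^-3 mol
n(KHC8H4O4) in each aliquot = 1.19 × 10^-3 mol (1:1 ratio)
n(KHC8H4O4) in the whole flask = 1.19 × 10^-3 × 200.0/10.0 = 0.0238 mol
mass of KHC8H4O4 = 0.0238 × 204.22 = 4.87 g
% KHC8H4O4 = 4.87 / 6.96 × 100 = 69.9 %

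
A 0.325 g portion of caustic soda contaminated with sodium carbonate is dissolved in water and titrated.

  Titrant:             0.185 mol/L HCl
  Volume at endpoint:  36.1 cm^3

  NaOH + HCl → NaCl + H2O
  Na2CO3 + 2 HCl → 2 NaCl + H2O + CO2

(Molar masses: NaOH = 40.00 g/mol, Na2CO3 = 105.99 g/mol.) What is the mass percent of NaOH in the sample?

n(HCl) = 0.0361 × 0.185 = 6.68 × 10^-3 mol
Let x = n(NaOH), y = n(Na2CO3).
Titrant: 1x + 2y = 6.68 × 10^-3;  mass: 40.00x + 105.99y = 0.325
Solving, x = 2.23 × 10^-3 mol, y = 2.23 × 10^-3 mol
mass of NaOH = 2.23 × 10^-3 × 40.00 = 0.0890 g
% NaOH = 0.0890 / 0.325 × 100 = 27.4 %

27.4 %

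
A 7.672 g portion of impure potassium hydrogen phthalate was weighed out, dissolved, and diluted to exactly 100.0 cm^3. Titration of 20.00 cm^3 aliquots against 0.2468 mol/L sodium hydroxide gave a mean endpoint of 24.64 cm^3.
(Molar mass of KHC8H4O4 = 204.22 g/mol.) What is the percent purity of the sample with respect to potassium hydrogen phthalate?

KHC8H4O4 + NaOH → KNaC8H4O4 + H2O
n(NaOH) per titration = 0.02464 × 0.2468 = 6.081 × 10^-3 mol
n(KHC8H4O4) in each aliquot = 6.081 × 10^-3 mol (1:1 ratio)
n(KHC8H4O4) in the whole flask = 6.081 × 10^-3 × 100.0/20.00 = 0.03041 mol
mass of KHC8H4O4 = 0.03041 × 204.22 = 6.209 g
% KHC8H4O4 = 6.209 / 7.672 × 100 = 80.94 %

80.94 %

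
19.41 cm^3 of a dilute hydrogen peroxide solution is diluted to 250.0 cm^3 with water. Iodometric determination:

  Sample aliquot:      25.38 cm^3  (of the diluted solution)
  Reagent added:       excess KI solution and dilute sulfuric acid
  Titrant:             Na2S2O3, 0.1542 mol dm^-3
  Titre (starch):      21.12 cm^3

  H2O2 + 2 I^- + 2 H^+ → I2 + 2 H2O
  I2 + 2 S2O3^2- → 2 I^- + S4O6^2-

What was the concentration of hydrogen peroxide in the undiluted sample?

0.8264 mol/L

n(S2O3^2-) = 0.02112 × 0.1542 = 3.257 × 10^-3 mol
n(I2) = n(S2O3^2-)/2 = 1.628 × 10^-3 mol
n(H2O2) in the aliquot = 1.628 × 10^-3 mol (1:1 ratio)
[H2O2]_dilute = 1.628 × 10^-3 / 0.02538 = 0.06416 mol/L
[H2O2]_original = 0.06416 × 250.0/19.41 = 0.8264 mol/L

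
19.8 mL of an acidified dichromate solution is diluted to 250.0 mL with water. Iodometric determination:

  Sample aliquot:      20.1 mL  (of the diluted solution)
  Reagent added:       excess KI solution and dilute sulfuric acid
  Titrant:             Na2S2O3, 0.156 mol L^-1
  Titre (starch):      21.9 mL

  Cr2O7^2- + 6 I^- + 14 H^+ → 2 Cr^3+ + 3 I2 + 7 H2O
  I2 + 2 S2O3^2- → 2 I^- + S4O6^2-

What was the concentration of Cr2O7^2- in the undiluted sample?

0.358 mol/L

n(S2O3^2-) = 0.0219 × 0.156 = 3.42 × 10^-3 mol
n(I2) = n(S2O3^2-)/2 = 1.71 × 10^-3 mol
From the 1:3 ratio, n(Cr2O7^2-) in the aliquot = 1/3 × 1.71 × 10^-3 = 5.69 × 10^-4 mol
[Cr2O7^2-]_dilute = 5.69 × 10^-4 / 0.0201 = 0.0283 mol/L
[Cr2O7^2-]_original = 0.0283 × 250.0/19.8 = 0.358 mol/L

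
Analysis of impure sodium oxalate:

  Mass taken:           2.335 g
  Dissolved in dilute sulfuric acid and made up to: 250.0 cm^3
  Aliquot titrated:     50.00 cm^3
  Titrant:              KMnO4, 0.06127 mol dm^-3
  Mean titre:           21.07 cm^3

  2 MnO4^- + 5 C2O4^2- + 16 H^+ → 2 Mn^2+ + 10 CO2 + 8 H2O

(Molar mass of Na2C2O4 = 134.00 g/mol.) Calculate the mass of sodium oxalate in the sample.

n(KMnO4) per titration = 0.02107 × 0.06127 = 1.291 × 10^-3 mol
From the 5:2 ratio, n(Na2C2O4) in each aliquot = 5/2 × 1.291 × 10^-3 = 3.227 × 10^-3 mol
n(Na2C2O4) in the whole flask = 3.227 × 10^-3 × 250.0/50.00 = 0.01614 mol
mass of Na2C2O4 = 0.01614 × 134.00 = 2.162 g

2.162 g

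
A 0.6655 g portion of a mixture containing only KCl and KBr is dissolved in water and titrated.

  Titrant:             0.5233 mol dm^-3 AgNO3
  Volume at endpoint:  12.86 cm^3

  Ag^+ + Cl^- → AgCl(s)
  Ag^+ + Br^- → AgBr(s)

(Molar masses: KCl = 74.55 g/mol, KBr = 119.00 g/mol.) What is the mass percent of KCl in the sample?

n(AgNO3) = 0.01286 × 0.5233 = 6.730 × 10^-3 mol
Let x = n(KCl), y = n(KBr).
Titrant: 1x + 1y = 6.730 × 10^-3;  mass: 74.55x + 119.00y = 0.6655
Solving, x = 3.044 × 10^-3 mol, y = 3.685 × 10^-3 mol
mass of KCl = 3.044 × 10^-3 × 74.55 = 0.2270 g
% KCl = 0.2270 / 0.6655 × 100 = 34.10 %

34.10 %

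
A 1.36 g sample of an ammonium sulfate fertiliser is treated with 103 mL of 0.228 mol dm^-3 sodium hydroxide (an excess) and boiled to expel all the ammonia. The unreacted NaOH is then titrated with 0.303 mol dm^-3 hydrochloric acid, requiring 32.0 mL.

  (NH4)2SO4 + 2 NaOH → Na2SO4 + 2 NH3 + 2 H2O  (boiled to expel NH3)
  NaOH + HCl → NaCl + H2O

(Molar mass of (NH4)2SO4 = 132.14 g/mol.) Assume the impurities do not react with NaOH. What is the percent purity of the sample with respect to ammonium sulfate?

67.0 %

n(NaOH) added = 0.103 × 0.228 = 0.0235 mol
n(HCl) used in back-titration = 0.0320 × 0.303 = 9.70 × 10^-3 mol
n(NaOH) left over = 9.70 × 10^-3 mol (1:1 ratio)
n(NaOH) consumed by analyte = 0.0235 − 9.70 × 10^-3 = 0.0138 mol
From the 1:2 ratio, n((NH4)2SO4) = 1/2 × 0.0138 = 6.89 × 10^-3 mol
mass of (NH4)2SO4 = 6.89 × 10^-3 × 132.14 = 0.911 g
% (NH4)2SO4 = 0.911 / 1.36 × 100 = 67.0 %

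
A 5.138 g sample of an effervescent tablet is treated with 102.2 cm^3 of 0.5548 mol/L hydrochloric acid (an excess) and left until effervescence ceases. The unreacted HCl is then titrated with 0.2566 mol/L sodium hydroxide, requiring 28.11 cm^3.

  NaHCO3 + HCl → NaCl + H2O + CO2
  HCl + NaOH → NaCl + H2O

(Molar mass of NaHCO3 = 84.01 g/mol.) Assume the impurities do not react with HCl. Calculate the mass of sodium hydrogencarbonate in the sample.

4.157 g

n(HCl) added = 0.1022 × 0.5548 = 0.05670 mol
n(NaOH) used in back-titration = 0.02811 × 0.2566 = 7.213 × 10^-3 mol
n(HCl) left over = 7.213 × 10^-3 mol (1:1 ratio)
n(HCl) consumed by analyte = 0.05670 − 7.213 × 10^-3 = 0.04949 mol
n(NaHCO3) = 0.04949 mol (1:1 ratio)
mass of NaHCO3 = 0.04949 × 84.01 = 4.157 g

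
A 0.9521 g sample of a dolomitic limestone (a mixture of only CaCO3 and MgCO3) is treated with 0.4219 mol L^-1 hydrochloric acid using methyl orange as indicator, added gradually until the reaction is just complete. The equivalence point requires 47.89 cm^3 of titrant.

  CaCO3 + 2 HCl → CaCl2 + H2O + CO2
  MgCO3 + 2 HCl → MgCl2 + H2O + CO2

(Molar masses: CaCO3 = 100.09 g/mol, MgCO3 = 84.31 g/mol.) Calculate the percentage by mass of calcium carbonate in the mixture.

n(HCl) = 0.04789 × 0.4219 = 0.02020 mol
Let x = n(CaCO3), y = n(MgCO3).
Titrant: 2x + 2y = 0.02020;  mass: 100.09x + 84.31y = 0.9521
Solving, x = 6.360 × 10^-3 mol, y = 3.742 × 10^-3 mol
mass of CaCO3 = 6.360 × 10^-3 × 100.09 = 0.6366 g
% CaCO3 = 0.6366 / 0.9521 × 100 = 66.86 %

66.86 %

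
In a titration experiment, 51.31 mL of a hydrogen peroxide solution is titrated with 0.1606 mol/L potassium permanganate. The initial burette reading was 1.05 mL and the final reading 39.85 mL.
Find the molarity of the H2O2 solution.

2 MnO4^- + 5 H2O2 + 6 H^+ → 2 Mn^2+ + 5 O2 + 8 H2O
n(KMnO4) = 0.03880 L × 0.1606 mol/L = 6.231 × 10^-3 mol
From the 5:2 mole ratio, n(H2O2) = 5/2 × 6.231 × 10^-3 = 0.01558 mol
[H2O2] = 0.01558 mol / 0.05131 L = 0.3036 mol/L

0.3036 mol/L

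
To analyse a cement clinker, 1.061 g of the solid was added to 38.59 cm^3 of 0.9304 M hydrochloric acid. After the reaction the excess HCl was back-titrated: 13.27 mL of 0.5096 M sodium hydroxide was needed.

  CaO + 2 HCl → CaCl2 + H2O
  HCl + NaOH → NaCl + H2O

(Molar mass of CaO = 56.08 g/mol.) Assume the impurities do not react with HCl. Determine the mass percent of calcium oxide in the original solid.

n(HCl) added = 0.03859 × 0.9304 = 0.03590 mol
n(NaOH) used in back-titration = 0.01327 × 0.5096 = 6.762 × 10^-3 mol
n(HCl) left over = 6.762 × 10^-3 mol (1:1 ratio)
n(HCl) consumed by analyte = 0.03590 − 6.762 × 10^-3 = 0.02914 mol
From the 1:2 ratio, n(CaO) = 1/2 × 0.02914 = 0.01457 mol
mass of CaO = 0.01457 × 56.08 = 0.8171 g
% CaO = 0.8171 / 1.061 × 100 = 77.02 %

77.02 %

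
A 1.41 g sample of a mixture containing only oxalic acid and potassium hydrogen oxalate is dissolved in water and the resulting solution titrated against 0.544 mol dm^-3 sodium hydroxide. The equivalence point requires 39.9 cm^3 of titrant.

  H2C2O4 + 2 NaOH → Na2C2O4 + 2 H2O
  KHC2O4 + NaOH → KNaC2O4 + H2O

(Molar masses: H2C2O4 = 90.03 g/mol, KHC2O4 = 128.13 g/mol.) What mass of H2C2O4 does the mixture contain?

n(NaOH) = 0.0399 × 0.544 = 0.0217 mol
Let x = n(H2C2O4), y = n(KHC2O4).
Titrant: 2x + 1y = 0.0217;  mass: 90.03x + 128.13y = 1.41
Solving, x = 8.25 × 10^-3 mol, y = 5.21 × 10^-3 mol
mass of H2C2O4 = 8.25 × 10^-3 × 90.03 = 0.743 g

0.743 g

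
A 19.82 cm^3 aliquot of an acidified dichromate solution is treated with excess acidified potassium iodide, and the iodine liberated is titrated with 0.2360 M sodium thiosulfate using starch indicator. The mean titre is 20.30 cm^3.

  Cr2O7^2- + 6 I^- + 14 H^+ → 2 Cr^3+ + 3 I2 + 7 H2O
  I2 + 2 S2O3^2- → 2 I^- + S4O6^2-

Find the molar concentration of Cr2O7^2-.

n(S2O3^2-) = 0.02030 × 0.2360 = 4.791 × 10^-3 mol
n(I2) = n(S2O3^2-)/2 = 2.395 × 10^-3 mol
From the 1:3 ratio, n(Cr2O7^2-) in the aliquot = 1/3 × 2.395 × 10^-3 = 7.985 × 10^-4 mol
[Cr2O7^2-] = 7.985 × 10^-4 / 0.01982 = 0.04029 mol/L

0.04029 M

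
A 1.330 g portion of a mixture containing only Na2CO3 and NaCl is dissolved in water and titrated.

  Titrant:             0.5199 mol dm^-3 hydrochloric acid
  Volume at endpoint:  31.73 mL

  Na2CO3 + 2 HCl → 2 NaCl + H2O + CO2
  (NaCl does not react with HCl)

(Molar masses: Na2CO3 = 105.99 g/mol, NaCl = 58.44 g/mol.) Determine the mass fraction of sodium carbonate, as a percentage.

n(HCl) = 0.03173 × 0.5199 = 0.01650 mol
Let x = n(Na2CO3), y = n(NaCl).
Titrant: 2x = 0.01650;  mass: 105.99x + 58.44y = 1.330
Solving, x = 8.248 × 10^-3 mol, y = 7.799 × 10^-3 mol
mass of Na2CO3 = 8.248 × 10^-3 × 105.99 = 0.8742 g
% Na2CO3 = 0.8742 / 1.330 × 100 = 65.73 %

65.73 %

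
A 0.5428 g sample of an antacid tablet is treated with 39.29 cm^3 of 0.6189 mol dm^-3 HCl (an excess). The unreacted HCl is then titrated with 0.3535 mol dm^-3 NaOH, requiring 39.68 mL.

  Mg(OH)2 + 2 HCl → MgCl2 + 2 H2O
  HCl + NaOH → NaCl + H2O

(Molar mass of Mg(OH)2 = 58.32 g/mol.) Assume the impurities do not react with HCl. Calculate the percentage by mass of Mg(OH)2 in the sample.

55.28 %

n(HCl) added = 0.03929 × 0.6189 = 0.02432 mol
n(NaOH) used in back-titration = 0.03968 × 0.3535 = 0.01403 mol
n(HCl) left over = 0.01403 mol (1:1 ratio)
n(HCl) consumed by analyte = 0.02432 − 0.01403 = 0.01029 mol
From the 1:2 ratio, n(Mg(OH)2) = 1/2 × 0.01029 = 5.145 × 10^-3 mol
mass of Mg(OH)2 = 5.145 × 10^-3 × 58.32 = 0.3000 g
% Mg(OH)2 = 0.3000 / 0.5428 × 100 = 55.28 %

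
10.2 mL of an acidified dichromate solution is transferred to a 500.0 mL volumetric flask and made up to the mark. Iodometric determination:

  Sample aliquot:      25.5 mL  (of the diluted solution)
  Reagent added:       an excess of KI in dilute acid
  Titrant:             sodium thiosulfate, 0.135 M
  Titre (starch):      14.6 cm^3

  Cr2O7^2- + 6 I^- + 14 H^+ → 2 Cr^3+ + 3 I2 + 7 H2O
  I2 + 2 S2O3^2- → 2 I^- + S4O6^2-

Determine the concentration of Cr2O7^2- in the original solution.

0.631 M

n(S2O3^2-) = 0.0146 × 0.135 = 1.97 × 10^-3 mol
n(I2) = n(S2O3^2-)/2 = 9.86 × 10^-4 mol
From the 1:3 ratio, n(Cr2O7^2-) in the aliquot = 1/3 × 9.86 × 10^-4 = 3.29 × 10^-4 mol
[Cr2O7^2-]_dilute = 3.29 × 10^-4 / 0.0255 = 0.0129 mol/L
[Cr2O7^2-]_original = 0.0129 × 500.0/10.2 = 0.631 mol/L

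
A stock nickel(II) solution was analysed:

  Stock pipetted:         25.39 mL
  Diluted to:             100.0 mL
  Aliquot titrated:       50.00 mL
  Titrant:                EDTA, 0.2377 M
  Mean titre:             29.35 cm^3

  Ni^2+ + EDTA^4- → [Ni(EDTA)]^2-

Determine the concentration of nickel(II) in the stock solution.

0.5495 M

n(EDTA) = 0.02935 × 0.2377 = 6.976 × 10^-3 mol
n(Ni2+) in the aliquot = 6.976 × 10^-3 mol (1:1 ratio)
[Ni2+]_dilute = 6.976 × 10^-3 / 0.05000 = 0.1395 mol/L
Dilution factor = 100.0 / 25.39 = 3.939
[Ni2+]_stock = 0.1395 × 3.939 = 0.5495 mol/L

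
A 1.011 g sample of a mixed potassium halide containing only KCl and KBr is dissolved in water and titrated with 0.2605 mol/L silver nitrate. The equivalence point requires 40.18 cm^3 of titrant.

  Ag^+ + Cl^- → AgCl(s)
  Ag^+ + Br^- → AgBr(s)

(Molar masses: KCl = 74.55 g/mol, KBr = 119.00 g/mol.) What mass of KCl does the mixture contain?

0.3934 g

n(AgNO3) = 0.04018 × 0.2605 = 0.01047 mol
Let x = n(KCl), y = n(KBr).
Titrant: 1x + 1y = 0.01047;  mass: 74.55x + 119.00y = 1.011
Solving, x = 5.277 × 10^-3 mol, y = 5.190 × 10^-3 mol
mass of KCl = 5.277 × 10^-3 × 74.55 = 0.3934 g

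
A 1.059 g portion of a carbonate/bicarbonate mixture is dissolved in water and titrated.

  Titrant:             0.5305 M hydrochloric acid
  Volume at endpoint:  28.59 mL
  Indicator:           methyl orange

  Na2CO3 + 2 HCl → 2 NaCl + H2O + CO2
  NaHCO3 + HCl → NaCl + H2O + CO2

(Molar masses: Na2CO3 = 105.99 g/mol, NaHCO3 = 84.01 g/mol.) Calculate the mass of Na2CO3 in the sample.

0.3677 g

n(HCl) = 0.02859 × 0.5305 = 0.01517 mol
Let x = n(Na2CO3), y = n(NaHCO3).
Titrant: 2x + 1y = 0.01517;  mass: 105.99x + 84.01y = 1.059
Solving, x = 3.469 × 10^-3 mol, y = 8.229 × 10^-3 mol
mass of Na2CO3 = 3.469 × 10^-3 × 105.99 = 0.3677 g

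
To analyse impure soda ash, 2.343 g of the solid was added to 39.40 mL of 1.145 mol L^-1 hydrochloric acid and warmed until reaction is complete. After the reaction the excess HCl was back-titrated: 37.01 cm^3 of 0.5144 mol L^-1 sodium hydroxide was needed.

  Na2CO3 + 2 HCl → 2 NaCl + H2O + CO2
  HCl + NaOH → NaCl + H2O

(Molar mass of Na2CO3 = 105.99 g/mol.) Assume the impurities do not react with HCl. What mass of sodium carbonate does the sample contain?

n(HCl) added = 0.03940 × 1.145 = 0.04511 mol
n(NaOH) used in back-titration = 0.03701 × 0.5144 = 0.01904 mol
n(HCl) left over = 0.01904 mol (1:1 ratio)
n(HCl) consumed by analyte = 0.04511 − 0.01904 = 0.02608 mol
From the 1:2 ratio, n(Na2CO3) = 1/2 × 0.02608 = 0.01304 mol
mass of Na2CO3 = 0.01304 × 105.99 = 1.382 g

1.382 g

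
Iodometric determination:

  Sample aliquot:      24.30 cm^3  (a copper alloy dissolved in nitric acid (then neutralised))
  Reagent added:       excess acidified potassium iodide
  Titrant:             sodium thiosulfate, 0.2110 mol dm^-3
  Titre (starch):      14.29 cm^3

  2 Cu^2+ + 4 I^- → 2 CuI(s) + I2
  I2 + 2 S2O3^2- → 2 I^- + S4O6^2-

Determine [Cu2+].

0.1241 mol/L

n(S2O3^2-) = 0.01429 × 0.2110 = 3.015 × 10^-3 mol
n(I2) = n(S2O3^2-)/2 = 1.508 × 10^-3 mol
From the 2:1 ratio, n(Cu2+) in the aliquot = 2/1 × 1.508 × 10^-3 = 3.015 × 10^-3 mol
[Cu2+] = 3.015 × 10^-3 / 0.02430 = 0.1241 mol/L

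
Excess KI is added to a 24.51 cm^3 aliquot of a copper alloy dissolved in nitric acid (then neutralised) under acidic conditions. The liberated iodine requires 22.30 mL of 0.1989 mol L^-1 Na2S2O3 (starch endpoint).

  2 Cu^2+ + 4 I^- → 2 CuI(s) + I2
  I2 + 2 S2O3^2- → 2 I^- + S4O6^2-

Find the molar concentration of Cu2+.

0.1810 mol/L

n(S2O3^2-) = 0.02230 × 0.1989 = 4.435 × 10^-3 mol
n(I2) = n(S2O3^2-)/2 = 2.218 × 10^-3 mol
From the 2:1 ratio, n(Cu2+) in the aliquot = 2/1 × 2.218 × 10^-3 = 4.435 × 10^-3 mol
[Cu2+] = 4.435 × 10^-3 / 0.02451 = 0.1810 mol/L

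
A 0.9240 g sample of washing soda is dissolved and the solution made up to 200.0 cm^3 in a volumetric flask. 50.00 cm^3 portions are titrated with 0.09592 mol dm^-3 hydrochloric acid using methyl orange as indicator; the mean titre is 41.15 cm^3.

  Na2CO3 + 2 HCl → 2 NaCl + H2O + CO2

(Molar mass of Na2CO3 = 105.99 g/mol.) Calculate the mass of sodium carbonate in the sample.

n(HCl) per titration = 0.04115 × 0.09592 = 3.947 × 10^-3 mol
From the 1:2 ratio, n(Na2CO3) in each aliquot = 1/2 × 3.947 × 10^-3 = 1.974 × 10^-3 mol
n(Na2CO3) in the whole flask = 1.974 × 10^-3 × 200.0/50.00 = 7.894 × 10^-3 mol
mass of Na2CO3 = 7.894 × 10^-3 × 105.99 = 0.8367 g

0.8367 g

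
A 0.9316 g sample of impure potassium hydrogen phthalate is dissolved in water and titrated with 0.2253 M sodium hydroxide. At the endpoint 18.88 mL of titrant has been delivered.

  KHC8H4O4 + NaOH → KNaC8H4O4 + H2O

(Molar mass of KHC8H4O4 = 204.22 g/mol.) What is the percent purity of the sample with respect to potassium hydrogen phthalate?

93.25 %

n(NaOH) = 0.01888 L × 0.2253 mol/L = 4.254 × 10^-3 mol
n(KHC8H4O4) = 4.254 × 10^-3 mol (1:1 ratio)
mass of KHC8H4O4 = 4.254 × 10^-3 × 204.22 g/mol = 0.8687 g
% KHC8H4O4 = 0.8687 / 0.9316 × 100 = 93.25 %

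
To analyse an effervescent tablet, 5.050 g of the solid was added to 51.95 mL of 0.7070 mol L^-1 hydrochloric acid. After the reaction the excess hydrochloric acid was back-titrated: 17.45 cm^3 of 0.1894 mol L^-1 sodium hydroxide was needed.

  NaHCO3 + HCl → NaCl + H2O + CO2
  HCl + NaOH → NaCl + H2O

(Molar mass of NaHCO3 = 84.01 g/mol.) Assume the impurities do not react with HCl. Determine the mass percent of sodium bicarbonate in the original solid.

55.60 %

n(HCl) added = 0.05195 × 0.7070 = 0.03673 mol
n(NaOH) used in back-titration = 0.01745 × 0.1894 = 3.305 × 10^-3 mol
n(HCl) left over = 3.305 × 10^-3 mol (1:1 ratio)
n(HCl) consumed by analyte = 0.03673 − 3.305 × 10^-3 = 0.03342 mol
n(NaHCO3) = 0.03342 mol (1:1 ratio)
mass of NaHCO3 = 0.03342 × 84.01 = 2.808 g
% NaHCO3 = 2.808 / 5.050 × 100 = 55.60 %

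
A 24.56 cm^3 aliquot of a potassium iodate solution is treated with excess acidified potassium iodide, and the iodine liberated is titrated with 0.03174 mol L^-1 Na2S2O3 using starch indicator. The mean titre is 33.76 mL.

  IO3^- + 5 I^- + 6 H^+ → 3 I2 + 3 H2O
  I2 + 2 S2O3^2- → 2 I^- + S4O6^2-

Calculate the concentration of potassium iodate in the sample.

0.007272 mol/L

n(S2O3^2-) = 0.03376 × 0.03174 = 1.072 × 10^-3 mol
n(I2) = n(S2O3^2-)/2 = 5.358 × 10^-4 mol
From the 1:3 ratio, n(IO3^-) in the aliquot = 1/3 × 5.358 × 10^-4 = 1.786 × 10^-4 mol
[IO3^-] = 1.786 × 10^-4 / 0.02456 = 0.007272 mol/L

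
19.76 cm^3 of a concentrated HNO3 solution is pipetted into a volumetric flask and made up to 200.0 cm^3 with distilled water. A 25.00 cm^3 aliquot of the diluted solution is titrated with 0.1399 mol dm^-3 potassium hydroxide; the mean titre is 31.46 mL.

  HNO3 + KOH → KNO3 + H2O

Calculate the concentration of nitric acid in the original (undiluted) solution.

1.782 mol/L

n(KOH) = 0.03146 × 0.1399 = 4.401 × 10^-3 mol
n(HNO3) in the aliquot = 4.401 × 10^-3 mol (1:1 ratio)
[HNO3]_dilute = 4.401 × 10^-3 / 0.02500 = 0.1761 mol/L
Dilution factor = 200.0 / 19.76 = 10.12
[HNO3]_stock = 0.1761 × 10.12 = 1.782 mol/L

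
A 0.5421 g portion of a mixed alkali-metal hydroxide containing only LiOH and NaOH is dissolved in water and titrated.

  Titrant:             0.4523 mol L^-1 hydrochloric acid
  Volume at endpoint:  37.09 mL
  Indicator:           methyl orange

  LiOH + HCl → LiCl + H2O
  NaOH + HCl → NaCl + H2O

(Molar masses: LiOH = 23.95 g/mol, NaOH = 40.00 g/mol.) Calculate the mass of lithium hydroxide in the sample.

n(HCl) = 0.03709 × 0.4523 = 0.01678 mol
Let x = n(LiOH), y = n(NaOH).
Titrant: 1x + 1y = 0.01678;  mass: 23.95x + 40.00y = 0.5421
Solving, x = 8.033 × 10^-3 mol, y = 8.743 × 10^-3 mol
mass of LiOH = 8.033 × 10^-3 × 23.95 = 0.1924 g

0.1924 g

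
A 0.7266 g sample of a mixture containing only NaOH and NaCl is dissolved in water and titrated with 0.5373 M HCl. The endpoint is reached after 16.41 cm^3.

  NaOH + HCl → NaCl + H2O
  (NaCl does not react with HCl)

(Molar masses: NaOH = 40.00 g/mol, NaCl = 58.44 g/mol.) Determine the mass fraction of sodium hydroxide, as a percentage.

48.54 %

n(HCl) = 0.01641 × 0.5373 = 8.817 × 10^-3 mol
Let x = n(NaOH), y = n(NaCl).
Titrant: 1x = 8.817 × 10^-3;  mass: 40.00x + 58.44y = 0.7266
Solving, x = 8.817 × 10^-3 mol, y = 6.398 × 10^-3 mol
mass of NaOH = 8.817 × 10^-3 × 40.00 = 0.3527 g
% NaOH = 0.3527 / 0.7266 × 100 = 48.54 %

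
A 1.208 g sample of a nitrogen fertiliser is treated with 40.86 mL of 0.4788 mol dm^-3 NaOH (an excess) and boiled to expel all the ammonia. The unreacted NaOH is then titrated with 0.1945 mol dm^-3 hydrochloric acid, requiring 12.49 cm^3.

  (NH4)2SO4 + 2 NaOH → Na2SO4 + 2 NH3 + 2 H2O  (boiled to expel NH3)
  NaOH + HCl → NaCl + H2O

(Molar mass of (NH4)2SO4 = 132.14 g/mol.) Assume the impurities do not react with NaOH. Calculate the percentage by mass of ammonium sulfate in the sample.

93.71 %

n(NaOH) added = 0.04086 × 0.4788 = 0.01956 mol
n(HCl) used in back-titration = 0.01249 × 0.1945 = 2.429 × 10^-3 mol
n(NaOH) left over = 2.429 × 10^-3 mol (1:1 ratio)
n(NaOH) consumed by analyte = 0.01956 − 2.429 × 10^-3 = 0.01713 mol
From the 1:2 ratio, n((NH4)2SO4) = 1/2 × 0.01713 = 8.567 × 10^-3 mol
mass of (NH4)2SO4 = 8.567 × 10^-3 × 132.14 = 1.132 g
% (NH4)2SO4 = 1.132 / 1.208 × 100 = 93.71 %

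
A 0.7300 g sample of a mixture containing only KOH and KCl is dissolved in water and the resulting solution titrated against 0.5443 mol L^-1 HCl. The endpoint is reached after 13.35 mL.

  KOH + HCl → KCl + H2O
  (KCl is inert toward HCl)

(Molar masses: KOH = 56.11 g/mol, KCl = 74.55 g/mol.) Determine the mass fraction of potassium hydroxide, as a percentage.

55.85 %

n(HCl) = 0.01335 × 0.5443 = 7.266 × 10^-3 mol
Let x = n(KOH), y = n(KCl).
Titrant: 1x = 7.266 × 10^-3;  mass: 56.11x + 74.55y = 0.7300
Solving, x = 7.266 × 10^-3 mol, y = 4.323 × 10^-3 mol
mass of KOH = 7.266 × 10^-3 × 56.11 = 0.4077 g
% KOH = 0.4077 / 0.7300 × 100 = 55.85 %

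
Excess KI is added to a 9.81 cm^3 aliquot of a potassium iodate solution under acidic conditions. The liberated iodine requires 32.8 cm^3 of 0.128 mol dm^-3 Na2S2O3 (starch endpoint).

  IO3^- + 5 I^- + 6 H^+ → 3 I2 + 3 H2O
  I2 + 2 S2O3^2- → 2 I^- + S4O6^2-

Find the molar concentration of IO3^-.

n(S2O3^2-) = 0.0328 × 0.128 = 4.20 × 10^-3 mol
n(I2) = n(S2O3^2-)/2 = 2.10 × 10^-3 mol
From the 1:3 ratio, n(IO3^-) in the aliquot = 1/3 × 2.10 × 10^-3 = 7.00 × 10^-4 mol
[IO3^-] = 7.00 × 10^-4 / 0.00981 = 0.0713 mol/L

0.0713 mol/L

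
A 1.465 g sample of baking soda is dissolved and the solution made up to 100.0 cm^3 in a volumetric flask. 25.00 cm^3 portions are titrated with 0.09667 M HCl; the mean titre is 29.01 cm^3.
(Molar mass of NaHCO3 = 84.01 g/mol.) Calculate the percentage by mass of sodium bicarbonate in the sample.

NaHCO3 + HCl → NaCl + H2O + CO2
n(HCl) per titration = 0.02901 × 0.09667 = 2.804 × 10^-3 mol
n(NaHCO3) in each aliquot = 2.804 × 10^-3 mol (1:1 ratio)
n(NaHCO3) in the whole flask = 2.804 × 10^-3 × 100.0/25.00 = 0.01122 mol
mass of NaHCO3 = 0.01122 × 84.01 = 0.9424 g
% NaHCO3 = 0.9424 / 1.465 × 100 = 64.33 %

64.33 %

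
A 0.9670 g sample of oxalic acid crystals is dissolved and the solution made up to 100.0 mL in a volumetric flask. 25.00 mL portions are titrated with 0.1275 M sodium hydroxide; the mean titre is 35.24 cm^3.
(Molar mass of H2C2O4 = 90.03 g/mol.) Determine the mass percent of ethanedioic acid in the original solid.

H2C2O4 + 2 NaOH → Na2C2O4 + 2 H2O
n(NaOH) per titration = 0.03524 × 0.1275 = 4.493 × 10^-3 mol
From the 1:2 ratio, n(H2C2O4) in each aliquot = 1/2 × 4.493 × 10^-3 = 2.247 × 10^-3 mol
n(H2C2O4) in the whole flask = 2.247 × 10^-3 × 100.0/25.00 = 8.986 × 10^-3 mol
mass of H2C2O4 = 8.986 × 10^-3 × 90.03 = 0.8090 g
% H2C2O4 = 0.8090 / 0.9670 × 100 = 83.66 %

83.66 %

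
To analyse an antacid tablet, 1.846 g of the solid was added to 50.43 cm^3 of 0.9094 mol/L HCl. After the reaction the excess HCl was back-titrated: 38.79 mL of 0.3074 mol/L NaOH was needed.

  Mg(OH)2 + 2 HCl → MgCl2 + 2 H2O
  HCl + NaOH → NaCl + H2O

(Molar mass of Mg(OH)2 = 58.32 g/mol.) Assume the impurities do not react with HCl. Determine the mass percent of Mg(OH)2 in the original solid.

n(HCl) added = 0.05043 × 0.9094 = 0.04586 mol
n(NaOH) used in back-titration = 0.03879 × 0.3074 = 0.01192 mol
n(HCl) left over = 0.01192 mol (1:1 ratio)
n(HCl) consumed by analyte = 0.04586 − 0.01192 = 0.03394 mol
From the 1:2 ratio, n(Mg(OH)2) = 1/2 × 0.03394 = 0.01697 mol
mass of Mg(OH)2 = 0.01697 × 58.32 = 0.9896 g
% Mg(OH)2 = 0.9896 / 1.846 × 100 = 53.61 %

53.61 %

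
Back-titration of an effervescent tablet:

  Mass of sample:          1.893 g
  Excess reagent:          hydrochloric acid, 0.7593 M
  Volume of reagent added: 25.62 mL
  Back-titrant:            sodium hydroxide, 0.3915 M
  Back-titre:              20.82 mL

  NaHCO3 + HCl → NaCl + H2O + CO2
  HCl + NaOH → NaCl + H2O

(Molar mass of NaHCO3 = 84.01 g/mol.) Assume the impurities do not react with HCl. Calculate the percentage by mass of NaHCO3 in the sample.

n(HCl) added = 0.02562 × 0.7593 = 0.01945 mol
n(NaOH) used in back-titration = 0.02082 × 0.3915 = 8.151 × 10^-3 mol
n(HCl) left over = 8.151 × 10^-3 mol (1:1 ratio)
n(HCl) consumed by analyte = 0.01945 − 8.151 × 10^-3 = 0.01130 mol
n(NaHCO3) = 0.01130 mol (1:1 ratio)
mass of NaHCO3 = 0.01130 × 84.01 = 0.9495 g
% NaHCO3 = 0.9495 / 1.893 × 100 = 50.16 %

50.16 %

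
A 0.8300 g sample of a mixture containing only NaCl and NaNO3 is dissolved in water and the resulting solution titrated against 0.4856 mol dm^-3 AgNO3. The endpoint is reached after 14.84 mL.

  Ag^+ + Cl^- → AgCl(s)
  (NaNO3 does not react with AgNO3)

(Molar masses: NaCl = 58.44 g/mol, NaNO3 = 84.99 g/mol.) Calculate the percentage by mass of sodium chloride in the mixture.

n(AgNO3) = 0.01484 × 0.4856 = 7.206 × 10^-3 mol
Let x = n(NaCl), y = n(NaNO3).
Titrant: 1x = 7.206 × 10^-3;  mass: 58.44x + 84.99y = 0.8300
Solving, x = 7.206 × 10^-3 mol, y = 4.811 × 10^-3 mol
mass of NaCl = 7.206 × 10^-3 × 58.44 = 0.4211 g
% NaCl = 0.4211 / 0.8300 × 100 = 50.74 %

50.74 %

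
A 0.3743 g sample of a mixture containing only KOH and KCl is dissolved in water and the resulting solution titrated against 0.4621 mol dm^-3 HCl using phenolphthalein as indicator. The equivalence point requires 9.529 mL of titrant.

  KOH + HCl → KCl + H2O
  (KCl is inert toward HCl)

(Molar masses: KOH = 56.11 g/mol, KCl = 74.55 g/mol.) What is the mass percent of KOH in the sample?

66.01 %

n(HCl) = 0.009529 × 0.4621 = 4.403 × 10^-3 mol
Let x = n(KOH), y = n(KCl).
Titrant: 1x = 4.403 × 10^-3;  mass: 56.11x + 74.55y = 0.3743
Solving, x = 4.403 × 10^-3 mol, y = 1.707 × 10^-3 mol
mass of KOH = 4.403 × 10^-3 × 56.11 = 0.2471 g
% KOH = 0.2471 / 0.3743 × 100 = 66.01 %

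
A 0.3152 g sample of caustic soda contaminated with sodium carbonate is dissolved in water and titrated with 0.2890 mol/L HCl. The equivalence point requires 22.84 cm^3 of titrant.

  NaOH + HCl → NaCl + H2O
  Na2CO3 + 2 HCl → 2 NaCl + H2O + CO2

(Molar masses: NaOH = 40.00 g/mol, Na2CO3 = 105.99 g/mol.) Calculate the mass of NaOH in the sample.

n(HCl) = 0.02284 × 0.2890 = 6.601 × 10^-3 mol
Let x = n(NaOH), y = n(Na2CO3).
Titrant: 1x + 2y = 6.601 × 10^-3;  mass: 40.00x + 105.99y = 0.3152
Solving, x = 2.663 × 10^-3 mol, y = 1.969 × 10^-3 mol
mass of NaOH = 2.663 × 10^-3 × 40.00 = 0.1065 g

0.1065 g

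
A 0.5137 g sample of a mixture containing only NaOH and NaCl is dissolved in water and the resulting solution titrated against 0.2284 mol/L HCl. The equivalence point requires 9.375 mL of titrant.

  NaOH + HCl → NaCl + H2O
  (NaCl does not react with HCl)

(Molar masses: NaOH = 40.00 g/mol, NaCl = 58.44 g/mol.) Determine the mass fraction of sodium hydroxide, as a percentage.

n(HCl) = 0.009375 × 0.2284 = 2.141 × 10^-3 mol
Let x = n(NaOH), y = n(NaCl).
Titrant: 1x = 2.141 × 10^-3;  mass: 40.00x + 58.44y = 0.5137
Solving, x = 2.141 × 10^-3 mol, y = 7.325 × 10^-3 mol
mass of NaOH = 2.141 × 10^-3 × 40.00 = 0.08565 g
% NaOH = 0.08565 / 0.5137 × 100 = 16.67 %

16.67 %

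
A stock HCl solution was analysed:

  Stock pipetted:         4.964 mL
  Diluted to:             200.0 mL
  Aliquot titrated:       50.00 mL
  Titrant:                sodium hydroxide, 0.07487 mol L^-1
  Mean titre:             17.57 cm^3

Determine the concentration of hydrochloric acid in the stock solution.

HCl + NaOH → NaCl + H2O
n(NaOH) = 0.01757 × 0.07487 = 1.315 × 10^-3 mol
n(HCl) in the aliquot = 1.315 × 10^-3 mol (1:1 ratio)
[HCl]_dilute = 1.315 × 10^-3 / 0.05000 = 0.02631 mol/L
Dilution factor = 200.0 / 4.964 = 40.29
[HCl]_stock = 0.02631 × 40.29 = 1.060 mol/L

1.060 mol/L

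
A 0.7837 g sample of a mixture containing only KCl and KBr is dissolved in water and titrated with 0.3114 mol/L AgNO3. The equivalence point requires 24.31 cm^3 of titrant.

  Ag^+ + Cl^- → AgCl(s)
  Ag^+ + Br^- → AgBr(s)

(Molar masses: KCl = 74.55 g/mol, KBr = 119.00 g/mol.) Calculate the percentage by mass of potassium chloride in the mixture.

25.07 %

n(AgNO3) = 0.02431 × 0.3114 = 7.570 × 10^-3 mol
Let x = n(KCl), y = n(KBr).
Titrant: 1x + 1y = 7.570 × 10^-3;  mass: 74.55x + 119.00y = 0.7837
Solving, x = 2.635 × 10^-3 mol, y = 4.935 × 10^-3 mol
mass of KCl = 2.635 × 10^-3 × 74.55 = 0.1965 g
% KCl = 0.1965 / 0.7837 × 100 = 25.07 %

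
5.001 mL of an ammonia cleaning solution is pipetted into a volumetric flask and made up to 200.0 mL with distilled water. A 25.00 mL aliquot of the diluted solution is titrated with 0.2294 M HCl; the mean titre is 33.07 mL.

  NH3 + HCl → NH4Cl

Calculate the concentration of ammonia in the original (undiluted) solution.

n(HCl) = 0.03307 × 0.2294 = 7.586 × 10^-3 mol
n(NH3) in the aliquot = 7.586 × 10^-3 mol (1:1 ratio)
[NH3]_dilute = 7.586 × 10^-3 / 0.02500 = 0.3035 mol/L
Dilution factor = 200.0 / 5.001 = 39.99
[NH3]_stock = 0.3035 × 39.99 = 12.14 mol/L

12.14 M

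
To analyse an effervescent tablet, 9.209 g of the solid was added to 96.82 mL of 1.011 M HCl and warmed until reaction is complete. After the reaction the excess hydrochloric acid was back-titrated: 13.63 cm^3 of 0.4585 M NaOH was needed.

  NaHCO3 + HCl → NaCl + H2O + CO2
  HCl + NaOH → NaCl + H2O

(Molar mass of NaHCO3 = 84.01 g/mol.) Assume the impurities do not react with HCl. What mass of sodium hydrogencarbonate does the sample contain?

7.698 g

n(HCl) added = 0.09682 × 1.011 = 0.09789 mol
n(NaOH) used in back-titration = 0.01363 × 0.4585 = 6.249 × 10^-3 mol
n(HCl) left over = 6.249 × 10^-3 mol (1:1 ratio)
n(HCl) consumed by analyte = 0.09789 − 6.249 × 10^-3 = 0.09164 mol
n(NaHCO3) = 0.09164 mol (1:1 ratio)
mass of NaHCO3 = 0.09164 × 84.01 = 7.698 g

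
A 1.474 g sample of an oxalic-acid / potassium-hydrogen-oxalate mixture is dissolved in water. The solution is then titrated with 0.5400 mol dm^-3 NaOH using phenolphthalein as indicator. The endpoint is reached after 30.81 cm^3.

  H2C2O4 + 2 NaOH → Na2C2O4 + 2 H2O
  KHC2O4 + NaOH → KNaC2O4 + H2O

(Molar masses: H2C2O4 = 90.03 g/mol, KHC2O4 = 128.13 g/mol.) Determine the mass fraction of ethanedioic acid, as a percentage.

n(NaOH) = 0.03081 × 0.5400 = 0.01664 mol
Let x = n(H2C2O4), y = n(KHC2O4).
Titrant: 2x + 1y = 0.01664;  mass: 90.03x + 128.13y = 1.474
Solving, x = 3.957 × 10^-3 mol, y = 8.724 × 10^-3 mol
mass of H2C2O4 = 3.957 × 10^-3 × 90.03 = 0.3562 g
% H2C2O4 = 0.3562 / 1.474 × 100 = 24.17 %

24.17 %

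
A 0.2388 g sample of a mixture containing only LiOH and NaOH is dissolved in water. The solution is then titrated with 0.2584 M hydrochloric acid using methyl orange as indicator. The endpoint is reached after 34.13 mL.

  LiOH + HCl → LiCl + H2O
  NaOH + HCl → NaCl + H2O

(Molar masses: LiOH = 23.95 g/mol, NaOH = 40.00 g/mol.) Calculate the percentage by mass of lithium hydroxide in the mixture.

n(HCl) = 0.03413 × 0.2584 = 8.819 × 10^-3 mol
Let x = n(LiOH), y = n(NaOH).
Titrant: 1x + 1y = 8.819 × 10^-3;  mass: 23.95x + 40.00y = 0.2388
Solving, x = 7.101 × 10^-3 mol, y = 1.718 × 10^-3 mol
mass of LiOH = 7.101 × 10^-3 × 23.95 = 0.1701 g
% LiOH = 0.1701 / 0.2388 × 100 = 71.22 %

71.22 %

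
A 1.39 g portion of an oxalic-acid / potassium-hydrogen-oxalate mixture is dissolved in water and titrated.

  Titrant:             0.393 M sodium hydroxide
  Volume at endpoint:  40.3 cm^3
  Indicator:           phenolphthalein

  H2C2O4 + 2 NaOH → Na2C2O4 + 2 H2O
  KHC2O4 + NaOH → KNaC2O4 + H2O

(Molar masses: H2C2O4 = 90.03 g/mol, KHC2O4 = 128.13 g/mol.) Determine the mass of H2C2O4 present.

0.346 g

n(NaOH) = 0.0403 × 0.393 = 0.0158 mol
Let x = n(H2C2O4), y = n(KHC2O4).
Titrant: 2x + 1y = 0.0158;  mass: 90.03x + 128.13y = 1.39
Solving, x = 3.85 × 10^-3 mol, y = 8.15 × 10^-3 mol
mass of H2C2O4 = 3.85 × 10^-3 × 90.03 = 0.346 g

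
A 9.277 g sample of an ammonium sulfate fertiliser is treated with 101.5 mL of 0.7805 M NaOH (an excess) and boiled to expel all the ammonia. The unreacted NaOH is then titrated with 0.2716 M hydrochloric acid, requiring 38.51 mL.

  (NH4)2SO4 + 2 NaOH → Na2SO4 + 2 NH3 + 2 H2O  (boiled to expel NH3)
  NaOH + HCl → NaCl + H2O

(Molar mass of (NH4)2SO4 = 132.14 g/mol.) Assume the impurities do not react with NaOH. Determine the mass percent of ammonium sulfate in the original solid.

48.97 %

n(NaOH) added = 0.1015 × 0.7805 = 0.07922 mol
n(HCl) used in back-titration = 0.03851 × 0.2716 = 0.01046 mol
n(NaOH) left over = 0.01046 mol (1:1 ratio)
n(NaOH) consumed by analyte = 0.07922 − 0.01046 = 0.06876 mol
From the 1:2 ratio, n((NH4)2SO4) = 1/2 × 0.06876 = 0.03438 mol
mass of (NH4)2SO4 = 0.03438 × 132.14 = 4.543 g
% (NH4)2SO4 = 4.543 / 9.277 × 100 = 48.97 %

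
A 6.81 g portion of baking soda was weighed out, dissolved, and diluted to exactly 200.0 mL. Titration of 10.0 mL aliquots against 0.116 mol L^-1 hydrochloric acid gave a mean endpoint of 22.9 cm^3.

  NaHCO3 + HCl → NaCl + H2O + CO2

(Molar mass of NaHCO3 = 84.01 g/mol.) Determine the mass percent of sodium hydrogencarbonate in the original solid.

65.5 %

n(HCl) per titration = 0.0229 × 0.116 = 2.66 × 10^-3 mol
n(NaHCO3) in each aliquot = 2.66 × 10^-3 mol (1:1 ratio)
n(NaHCO3) in the whole flask = 2.66 × 10^-3 × 200.0/10.0 = 0.0531 mol
mass of NaHCO3 = 0.0531 × 84.01 = 4.46 g
% NaHCO3 = 4.46 / 6.81 × 100 = 65.5 %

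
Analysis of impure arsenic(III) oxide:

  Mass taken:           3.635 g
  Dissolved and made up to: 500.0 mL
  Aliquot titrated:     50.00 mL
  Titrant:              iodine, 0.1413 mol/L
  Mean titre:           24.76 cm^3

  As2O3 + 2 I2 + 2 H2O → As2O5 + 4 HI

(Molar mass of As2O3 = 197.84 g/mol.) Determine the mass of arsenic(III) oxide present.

n(I2) per titration = 0.02476 × 0.1413 = 3.499 × 10^-3 mol
From the 1:2 ratio, n(As2O3) in each aliquot = 1/2 × 3.499 × 10^-3 = 1.749 × 10^-3 mol
n(As2O3) in the whole flask = 1.749 × 10^-3 × 500.0/50.00 = 0.01749 mol
mass of As2O3 = 0.01749 × 197.84 = 3.461 g

3.461 g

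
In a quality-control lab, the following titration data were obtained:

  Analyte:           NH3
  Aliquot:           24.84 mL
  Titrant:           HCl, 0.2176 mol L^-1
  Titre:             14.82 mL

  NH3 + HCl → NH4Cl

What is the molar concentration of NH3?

0.1298 mol/L

n(HCl) = 0.01482 L × 0.2176 mol/L = 3.225 × 10^-3 mol
n(NH3) = 3.225 × 10^-3 mol (1:1 mole ratio)
[NH3] = 3.225 × 10^-3 mol / 0.02484 L = 0.1298 mol/L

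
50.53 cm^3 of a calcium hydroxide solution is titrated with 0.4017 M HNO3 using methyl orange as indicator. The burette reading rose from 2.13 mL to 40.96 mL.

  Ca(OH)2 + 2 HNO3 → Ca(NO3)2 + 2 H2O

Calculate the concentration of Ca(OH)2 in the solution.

n(HNO3) = 0.03883 L × 0.4017 mol/L = 0.01560 mol
From the 1:2 mole ratio, n(Ca(OH)2) = 1/2 × 0.01560 = 7.799 × 10^-3 mol
[Ca(OH)2] = 7.799 × 10^-3 mol / 0.05053 L = 0.1543 mol/L

0.1543 M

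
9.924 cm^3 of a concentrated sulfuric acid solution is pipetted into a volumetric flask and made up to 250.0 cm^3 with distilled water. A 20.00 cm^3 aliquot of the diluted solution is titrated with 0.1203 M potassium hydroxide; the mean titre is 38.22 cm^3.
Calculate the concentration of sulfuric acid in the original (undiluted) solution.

H2SO4 + 2 KOH → K2SO4 + 2 H2O
n(KOH) = 0.03822 × 0.1203 = 4.598 × 10^-3 mol
From the 1:2 ratio, n(H2SO4) in the aliquot = 1/2 × 4.598 × 10^-3 = 2.299 × 10^-3 mol
[H2SO4]_dilute = 2.299 × 10^-3 / 0.02000 = 0.1149 mol/L
Dilution factor = 250.0 / 9.924 = 25.19
[H2SO4]_stock = 0.1149 × 25.19 = 2.896 mol/L

2.896 M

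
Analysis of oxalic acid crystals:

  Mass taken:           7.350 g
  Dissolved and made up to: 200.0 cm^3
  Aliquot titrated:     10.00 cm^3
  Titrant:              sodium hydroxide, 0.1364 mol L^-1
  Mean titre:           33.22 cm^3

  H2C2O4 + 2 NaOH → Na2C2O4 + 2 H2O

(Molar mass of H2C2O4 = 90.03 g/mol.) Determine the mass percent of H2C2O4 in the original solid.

55.50 %

n(NaOH) per titration = 0.03322 × 0.1364 = 4.531 × 10^-3 mol
From the 1:2 ratio, n(H2C2O4) in each aliquot = 1/2 × 4.531 × 10^-3 = 2.266 × 10^-3 mol
n(H2C2O4) in the whole flask = 2.266 × 10^-3 × 200.0/10.00 = 0.04531 mol
mass of H2C2O4 = 0.04531 × 90.03 = 4.079 g
% H2C2O4 = 4.079 / 7.350 × 100 = 55.50 %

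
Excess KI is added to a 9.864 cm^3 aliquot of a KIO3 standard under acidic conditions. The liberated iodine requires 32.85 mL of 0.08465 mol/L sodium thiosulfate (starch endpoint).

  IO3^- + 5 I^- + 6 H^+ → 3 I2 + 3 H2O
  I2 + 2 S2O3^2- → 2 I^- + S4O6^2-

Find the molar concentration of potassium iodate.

0.04698 mol/L

n(S2O3^2-) = 0.03285 × 0.08465 = 2.781 × 10^-3 mol
n(I2) = n(S2O3^2-)/2 = 1.390 × 10^-3 mol
From the 1:3 ratio, n(IO3^-) in the aliquot = 1/3 × 1.390 × 10^-3 = 4.635 × 10^-4 mol
[IO3^-] = 4.635 × 10^-4 / 0.009864 = 0.04698 mol/L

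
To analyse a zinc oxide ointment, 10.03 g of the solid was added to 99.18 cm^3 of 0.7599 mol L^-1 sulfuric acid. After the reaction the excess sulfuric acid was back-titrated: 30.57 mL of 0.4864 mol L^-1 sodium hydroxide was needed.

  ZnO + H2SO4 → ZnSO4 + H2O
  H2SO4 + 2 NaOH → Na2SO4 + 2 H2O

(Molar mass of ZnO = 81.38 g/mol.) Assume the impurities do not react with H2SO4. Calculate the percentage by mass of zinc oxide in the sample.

n(H2SO4) added = 0.09918 × 0.7599 = 0.07537 mol
n(NaOH) used in back-titration = 0.03057 × 0.4864 = 0.01487 mol
From the 1:2 ratio, n(H2SO4) left over = 1/2 × 0.01487 = 7.435 × 10^-3 mol
n(H2SO4) consumed by analyte = 0.07537 − 7.435 × 10^-3 = 0.06793 mol
n(ZnO) = 0.06793 mol (1:1 ratio)
mass of ZnO = 0.06793 × 81.38 = 5.528 g
% ZnO = 5.528 / 10.03 × 100 = 55.12 %

55.12 %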